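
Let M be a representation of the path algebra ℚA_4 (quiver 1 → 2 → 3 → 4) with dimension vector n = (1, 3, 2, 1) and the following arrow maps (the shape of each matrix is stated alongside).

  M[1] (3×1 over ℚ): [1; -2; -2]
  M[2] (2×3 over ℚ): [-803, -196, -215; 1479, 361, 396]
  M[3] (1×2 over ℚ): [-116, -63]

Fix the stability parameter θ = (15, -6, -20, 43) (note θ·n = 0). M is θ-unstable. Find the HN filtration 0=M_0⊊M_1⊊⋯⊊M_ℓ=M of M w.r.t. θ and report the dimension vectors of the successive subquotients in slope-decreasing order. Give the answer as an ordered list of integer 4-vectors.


Barcode: M ≅ I[1,4], I[2,2], I[2,3]. HN layers by μ_θ (4 steps, strictly decreasing):
  μ^(1)=43; μ^(2)=-11/3; μ^(3)=-6; μ^(4)=-13

((0, 0, 0, 1); (1, 1, 1, 0); (0, 1, 0, 0); (0, 1, 1, 0))


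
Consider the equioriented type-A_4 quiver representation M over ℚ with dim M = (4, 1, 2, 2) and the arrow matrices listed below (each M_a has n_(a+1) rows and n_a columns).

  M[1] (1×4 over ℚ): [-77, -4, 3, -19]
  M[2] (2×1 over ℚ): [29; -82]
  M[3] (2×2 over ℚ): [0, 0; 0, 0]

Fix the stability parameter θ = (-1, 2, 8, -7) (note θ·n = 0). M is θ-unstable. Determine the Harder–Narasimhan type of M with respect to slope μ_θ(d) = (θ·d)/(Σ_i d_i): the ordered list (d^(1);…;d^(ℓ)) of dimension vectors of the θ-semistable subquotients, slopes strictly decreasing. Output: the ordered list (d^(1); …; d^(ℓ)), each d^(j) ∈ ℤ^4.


Interval decomposition of M: I[1,1]^3, I[1,3], I[3,3], I[4,4]^2.
HN type (ℓ=4): μ^(1)=8; μ^(2)=2; μ^(3)=-1; μ^(4)=-7

((0, 0, 2, 0); (0, 1, 0, 0); (4, 0, 0, 0); (0, 0, 0, 2))


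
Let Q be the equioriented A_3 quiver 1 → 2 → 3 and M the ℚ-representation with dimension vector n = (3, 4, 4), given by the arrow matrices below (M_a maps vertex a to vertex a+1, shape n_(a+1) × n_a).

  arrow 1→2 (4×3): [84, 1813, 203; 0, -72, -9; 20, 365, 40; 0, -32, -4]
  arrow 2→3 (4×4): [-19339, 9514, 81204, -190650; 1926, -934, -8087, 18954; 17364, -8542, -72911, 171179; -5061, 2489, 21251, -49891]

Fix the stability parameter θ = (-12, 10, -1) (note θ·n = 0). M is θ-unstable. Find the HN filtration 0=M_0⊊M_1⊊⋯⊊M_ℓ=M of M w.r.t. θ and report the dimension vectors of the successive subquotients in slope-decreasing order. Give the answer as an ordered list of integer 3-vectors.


Interval decomposition of M: I[1,1], I[1,3]^2, I[2,3]^2.
HN type (ℓ=2): μ^(1)=9/2; μ^(2)=-12

((0, 4, 4); (3, 0, 0))


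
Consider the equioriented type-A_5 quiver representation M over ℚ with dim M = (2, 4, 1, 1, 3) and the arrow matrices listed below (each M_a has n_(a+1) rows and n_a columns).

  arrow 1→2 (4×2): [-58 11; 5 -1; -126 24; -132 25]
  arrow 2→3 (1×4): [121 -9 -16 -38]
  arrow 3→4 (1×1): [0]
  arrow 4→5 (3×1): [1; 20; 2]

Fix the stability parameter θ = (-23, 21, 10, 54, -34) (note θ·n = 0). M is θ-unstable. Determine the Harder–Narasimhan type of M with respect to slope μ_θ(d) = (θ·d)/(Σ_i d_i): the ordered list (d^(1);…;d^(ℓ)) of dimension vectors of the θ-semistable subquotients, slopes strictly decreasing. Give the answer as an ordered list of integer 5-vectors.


Via rank(M_{q-1}∘⋯∘M_p): M ≅ I[1,2], I[1,3], I[2,2]^2, I[4,5], I[5,5]^2.
μ_θ-semistable layers: μ^(1)=21; μ^(2)=31/2; μ^(3)=10; μ^(4)=-23; μ^(5)=-34

((0, 3, 0, 0, 0); (0, 1, 1, 0, 0); (0, 0, 0, 1, 1); (2, 0, 0, 0, 0); (0, 0, 0, 0, 2))


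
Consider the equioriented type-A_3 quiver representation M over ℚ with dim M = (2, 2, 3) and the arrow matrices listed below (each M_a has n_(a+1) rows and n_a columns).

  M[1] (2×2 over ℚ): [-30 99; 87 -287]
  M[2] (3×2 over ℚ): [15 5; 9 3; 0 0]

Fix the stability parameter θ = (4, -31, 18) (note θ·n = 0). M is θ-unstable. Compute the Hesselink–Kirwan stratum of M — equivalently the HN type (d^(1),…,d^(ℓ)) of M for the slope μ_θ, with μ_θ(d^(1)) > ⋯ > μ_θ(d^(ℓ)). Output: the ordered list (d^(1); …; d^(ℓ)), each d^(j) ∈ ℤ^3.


Barcode: M ≅ I[1,2], I[1,3], I[3,3]^2. HN layers by μ_θ (2 steps, strictly decreasing):
  μ^(1)=18; μ^(2)=-27/2

((0, 0, 3); (2, 2, 0))


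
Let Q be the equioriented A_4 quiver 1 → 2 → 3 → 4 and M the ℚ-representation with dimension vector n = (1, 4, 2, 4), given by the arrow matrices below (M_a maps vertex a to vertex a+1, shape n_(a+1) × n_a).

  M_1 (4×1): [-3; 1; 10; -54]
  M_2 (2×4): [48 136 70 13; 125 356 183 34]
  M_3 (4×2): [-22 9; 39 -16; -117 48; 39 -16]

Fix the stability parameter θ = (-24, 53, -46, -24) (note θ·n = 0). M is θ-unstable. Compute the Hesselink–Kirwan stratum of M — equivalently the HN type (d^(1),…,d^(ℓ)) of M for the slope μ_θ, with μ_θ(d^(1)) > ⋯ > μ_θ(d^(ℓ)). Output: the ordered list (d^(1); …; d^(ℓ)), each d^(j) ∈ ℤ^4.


Barcode: M ≅ I[1,4], I[2,2]^2, I[2,4], I[4,4]^2. HN layers by μ_θ (3 steps, strictly decreasing):
  μ^(1)=53; μ^(2)=-17/3; μ^(3)=-24

((0, 2, 0, 0); (0, 2, 2, 2); (1, 0, 0, 2))


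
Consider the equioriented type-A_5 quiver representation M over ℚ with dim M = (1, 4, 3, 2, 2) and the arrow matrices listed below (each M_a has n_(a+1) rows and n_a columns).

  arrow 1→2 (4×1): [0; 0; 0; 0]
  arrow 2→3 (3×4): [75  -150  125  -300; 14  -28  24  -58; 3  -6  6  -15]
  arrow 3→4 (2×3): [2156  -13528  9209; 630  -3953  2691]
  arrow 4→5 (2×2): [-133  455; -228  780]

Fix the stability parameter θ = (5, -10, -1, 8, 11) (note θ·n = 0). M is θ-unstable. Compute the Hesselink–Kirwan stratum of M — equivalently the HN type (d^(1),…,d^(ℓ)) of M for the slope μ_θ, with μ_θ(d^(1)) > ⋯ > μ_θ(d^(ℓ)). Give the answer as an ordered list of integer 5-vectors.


Via rank(M_{q-1}∘⋯∘M_p): M ≅ I[1,1], I[2,2]^2, I[2,4], I[2,5], I[3,3], I[5,5].
μ_θ-semistable layers: μ^(1)=11; μ^(2)=8; μ^(3)=5; μ^(4)=-1; μ^(5)=-10

((0, 0, 0, 0, 2); (0, 0, 0, 2, 0); (1, 0, 0, 0, 0); (0, 0, 3, 0, 0); (0, 4, 0, 0, 0))


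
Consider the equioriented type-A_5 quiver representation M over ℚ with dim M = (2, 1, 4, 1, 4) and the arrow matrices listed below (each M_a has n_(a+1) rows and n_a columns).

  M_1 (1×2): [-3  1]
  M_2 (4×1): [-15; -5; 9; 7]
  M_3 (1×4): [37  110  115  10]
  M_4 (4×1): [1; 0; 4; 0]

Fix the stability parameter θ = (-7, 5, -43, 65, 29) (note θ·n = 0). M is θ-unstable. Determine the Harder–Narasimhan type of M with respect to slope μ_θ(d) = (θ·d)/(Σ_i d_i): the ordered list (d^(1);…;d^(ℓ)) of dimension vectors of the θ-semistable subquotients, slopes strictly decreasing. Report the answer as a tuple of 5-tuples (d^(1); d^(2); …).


Via rank(M_{q-1}∘⋯∘M_p): M ≅ I[1,1], I[1,3], I[3,3]^2, I[3,5], I[5,5]^3.
μ_θ-semistable layers: μ^(1)=47; μ^(2)=29; μ^(3)=-7; μ^(4)=-15; μ^(5)=-43

((0, 0, 0, 1, 1); (0, 0, 0, 0, 3); (1, 0, 0, 0, 0); (1, 1, 1, 0, 0); (0, 0, 3, 0, 0))


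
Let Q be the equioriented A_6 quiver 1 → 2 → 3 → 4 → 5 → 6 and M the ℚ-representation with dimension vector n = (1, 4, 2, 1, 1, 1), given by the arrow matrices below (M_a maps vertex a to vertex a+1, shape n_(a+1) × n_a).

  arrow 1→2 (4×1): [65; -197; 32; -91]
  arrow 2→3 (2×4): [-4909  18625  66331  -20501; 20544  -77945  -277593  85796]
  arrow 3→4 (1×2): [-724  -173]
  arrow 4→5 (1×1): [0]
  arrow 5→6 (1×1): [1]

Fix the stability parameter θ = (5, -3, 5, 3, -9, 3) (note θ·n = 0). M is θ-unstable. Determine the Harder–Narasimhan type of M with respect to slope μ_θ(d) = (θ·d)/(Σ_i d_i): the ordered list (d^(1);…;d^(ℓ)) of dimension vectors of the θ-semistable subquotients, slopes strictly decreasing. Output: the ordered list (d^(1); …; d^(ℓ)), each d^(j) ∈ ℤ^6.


Barcode: M ≅ I[1,4], I[2,2]^2, I[2,3], I[5,6]. HN layers by μ_θ (6 steps, strictly decreasing):
  μ^(1)=5; μ^(2)=4; μ^(3)=3; μ^(4)=1; μ^(5)=-3; μ^(6)=-9

((0, 0, 1, 0, 0, 0); (0, 0, 1, 1, 0, 0); (0, 0, 0, 0, 0, 1); (1, 1, 0, 0, 0, 0); (0, 3, 0, 0, 0, 0); (0, 0, 0, 0, 1, 0))


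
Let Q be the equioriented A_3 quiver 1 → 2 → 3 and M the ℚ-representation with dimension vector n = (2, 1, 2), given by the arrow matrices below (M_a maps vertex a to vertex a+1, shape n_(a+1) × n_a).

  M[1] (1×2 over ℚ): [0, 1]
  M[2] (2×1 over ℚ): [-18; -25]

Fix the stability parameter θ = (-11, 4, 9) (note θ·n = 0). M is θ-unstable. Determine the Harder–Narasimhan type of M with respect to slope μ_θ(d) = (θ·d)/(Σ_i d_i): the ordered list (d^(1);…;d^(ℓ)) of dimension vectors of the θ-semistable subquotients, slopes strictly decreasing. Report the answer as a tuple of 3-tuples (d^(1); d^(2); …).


Interval decomposition of M: I[1,1], I[1,3], I[3,3].
HN type (ℓ=3): μ^(1)=9; μ^(2)=4; μ^(3)=-11

((0, 0, 2); (0, 1, 0); (2, 0, 0))


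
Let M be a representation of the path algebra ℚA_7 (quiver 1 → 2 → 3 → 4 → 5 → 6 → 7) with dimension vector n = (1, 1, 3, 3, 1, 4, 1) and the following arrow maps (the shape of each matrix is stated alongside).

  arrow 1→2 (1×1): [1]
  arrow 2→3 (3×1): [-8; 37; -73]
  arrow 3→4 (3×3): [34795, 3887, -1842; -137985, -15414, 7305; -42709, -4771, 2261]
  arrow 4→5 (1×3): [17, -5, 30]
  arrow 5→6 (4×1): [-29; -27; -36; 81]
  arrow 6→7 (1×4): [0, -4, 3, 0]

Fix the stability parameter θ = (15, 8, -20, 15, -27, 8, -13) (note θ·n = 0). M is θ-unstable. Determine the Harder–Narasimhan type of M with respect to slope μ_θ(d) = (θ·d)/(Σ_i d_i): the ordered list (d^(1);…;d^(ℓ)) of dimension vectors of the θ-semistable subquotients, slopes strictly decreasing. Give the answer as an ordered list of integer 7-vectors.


Barcode: M ≅ I[1,4], I[3,4], I[3,6], I[6,6]^2, I[6,7]. HN layers by μ_θ (6 steps, strictly decreasing):
  μ^(1)=15; μ^(2)=8; μ^(3)=1; μ^(4)=-5/2; μ^(5)=-6; μ^(6)=-20

((0, 0, 0, 2, 0, 0, 0); (0, 0, 0, 0, 0, 3, 0); (1, 1, 1, 0, 0, 0, 0); (0, 0, 0, 0, 0, 1, 1); (0, 0, 0, 1, 1, 0, 0); (0, 0, 2, 0, 0, 0, 0))


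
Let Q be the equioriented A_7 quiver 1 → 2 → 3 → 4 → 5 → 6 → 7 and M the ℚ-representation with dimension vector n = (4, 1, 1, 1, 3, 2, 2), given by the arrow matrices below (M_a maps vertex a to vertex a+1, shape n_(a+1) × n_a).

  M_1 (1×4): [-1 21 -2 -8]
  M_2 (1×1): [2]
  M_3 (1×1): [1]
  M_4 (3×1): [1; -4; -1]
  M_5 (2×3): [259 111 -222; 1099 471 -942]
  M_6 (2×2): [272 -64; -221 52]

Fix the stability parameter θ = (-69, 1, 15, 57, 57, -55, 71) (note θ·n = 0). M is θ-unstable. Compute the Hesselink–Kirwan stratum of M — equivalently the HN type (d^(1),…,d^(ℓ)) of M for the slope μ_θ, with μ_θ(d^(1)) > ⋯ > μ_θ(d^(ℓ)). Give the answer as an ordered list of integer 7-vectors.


Via rank(M_{q-1}∘⋯∘M_p): M ≅ I[1,1]^3, I[1,7], I[5,5]^2, I[6,6], I[7,7].
μ_θ-semistable layers: μ^(1)=71; μ^(2)=57; μ^(3)=59/3; μ^(4)=15; μ^(5)=1; μ^(6)=-55; μ^(7)=-69

((0, 0, 0, 0, 0, 0, 2); (0, 0, 0, 0, 2, 0, 0); (0, 0, 0, 1, 1, 1, 0); (0, 0, 1, 0, 0, 0, 0); (0, 1, 0, 0, 0, 0, 0); (0, 0, 0, 0, 0, 1, 0); (4, 0, 0, 0, 0, 0, 0))


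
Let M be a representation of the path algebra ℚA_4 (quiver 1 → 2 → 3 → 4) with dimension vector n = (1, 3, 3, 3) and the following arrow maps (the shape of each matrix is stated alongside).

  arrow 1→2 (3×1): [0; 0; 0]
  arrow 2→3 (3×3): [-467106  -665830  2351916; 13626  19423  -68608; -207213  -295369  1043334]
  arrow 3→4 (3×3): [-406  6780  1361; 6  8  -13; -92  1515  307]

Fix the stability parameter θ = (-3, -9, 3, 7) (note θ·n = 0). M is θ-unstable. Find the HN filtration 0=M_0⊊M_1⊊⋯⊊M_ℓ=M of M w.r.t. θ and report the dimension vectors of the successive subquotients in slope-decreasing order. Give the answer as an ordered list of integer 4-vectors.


Interval decomposition of M: I[1,1], I[2,2], I[2,4]^2, I[3,3], I[4,4].
HN type (ℓ=4): μ^(1)=7; μ^(2)=3; μ^(3)=-3; μ^(4)=-9

((0, 0, 0, 3); (0, 0, 3, 0); (1, 0, 0, 0); (0, 3, 0, 0))


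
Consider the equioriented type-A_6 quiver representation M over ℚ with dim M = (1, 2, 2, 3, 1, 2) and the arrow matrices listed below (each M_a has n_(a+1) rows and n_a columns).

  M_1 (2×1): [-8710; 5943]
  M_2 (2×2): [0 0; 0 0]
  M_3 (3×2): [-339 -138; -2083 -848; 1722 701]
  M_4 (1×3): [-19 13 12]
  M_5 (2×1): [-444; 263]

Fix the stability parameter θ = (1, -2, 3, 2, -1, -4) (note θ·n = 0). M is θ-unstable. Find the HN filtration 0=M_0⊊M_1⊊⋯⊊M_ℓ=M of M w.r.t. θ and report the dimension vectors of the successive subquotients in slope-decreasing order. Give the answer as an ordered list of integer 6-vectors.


Via rank(M_{q-1}∘⋯∘M_p): M ≅ I[1,2], I[2,2], I[3,4], I[3,6], I[4,4], I[6,6].
μ_θ-semistable layers: μ^(1)=5/2; μ^(2)=2; μ^(3)=0; μ^(4)=-1/2; μ^(5)=-2; μ^(6)=-4

((0, 0, 1, 1, 0, 0); (0, 0, 0, 1, 0, 0); (0, 0, 1, 1, 1, 1); (1, 1, 0, 0, 0, 0); (0, 1, 0, 0, 0, 0); (0, 0, 0, 0, 0, 1))


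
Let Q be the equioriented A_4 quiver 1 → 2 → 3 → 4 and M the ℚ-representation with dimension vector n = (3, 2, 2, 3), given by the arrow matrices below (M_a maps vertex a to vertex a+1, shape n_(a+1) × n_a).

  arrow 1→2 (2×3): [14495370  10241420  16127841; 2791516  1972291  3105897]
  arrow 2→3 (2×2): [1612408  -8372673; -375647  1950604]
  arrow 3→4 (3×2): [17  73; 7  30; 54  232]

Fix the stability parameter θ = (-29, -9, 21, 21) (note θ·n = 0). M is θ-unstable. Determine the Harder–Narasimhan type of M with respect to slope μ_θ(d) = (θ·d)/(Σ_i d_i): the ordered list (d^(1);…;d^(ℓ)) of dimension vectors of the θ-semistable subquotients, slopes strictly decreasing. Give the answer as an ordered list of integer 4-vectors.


Barcode: M ≅ I[1,1], I[1,4]^2, I[4,4]. HN layers by μ_θ (3 steps, strictly decreasing):
  μ^(1)=21; μ^(2)=-9; μ^(3)=-29

((0, 0, 2, 3); (0, 2, 0, 0); (3, 0, 0, 0))


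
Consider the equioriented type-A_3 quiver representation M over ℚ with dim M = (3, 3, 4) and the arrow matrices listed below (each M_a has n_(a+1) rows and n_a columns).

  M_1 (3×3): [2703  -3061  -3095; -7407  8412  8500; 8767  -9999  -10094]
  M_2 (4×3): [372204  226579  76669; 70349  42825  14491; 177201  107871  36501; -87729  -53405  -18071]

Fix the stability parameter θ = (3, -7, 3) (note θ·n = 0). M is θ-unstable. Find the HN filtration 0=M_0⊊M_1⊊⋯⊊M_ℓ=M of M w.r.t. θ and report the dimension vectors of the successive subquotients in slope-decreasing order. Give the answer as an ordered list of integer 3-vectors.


Interval decomposition of M: I[1,2], I[1,3]^2, I[3,3]^2.
HN type (ℓ=2): μ^(1)=3; μ^(2)=-2

((0, 0, 4); (3, 3, 0))


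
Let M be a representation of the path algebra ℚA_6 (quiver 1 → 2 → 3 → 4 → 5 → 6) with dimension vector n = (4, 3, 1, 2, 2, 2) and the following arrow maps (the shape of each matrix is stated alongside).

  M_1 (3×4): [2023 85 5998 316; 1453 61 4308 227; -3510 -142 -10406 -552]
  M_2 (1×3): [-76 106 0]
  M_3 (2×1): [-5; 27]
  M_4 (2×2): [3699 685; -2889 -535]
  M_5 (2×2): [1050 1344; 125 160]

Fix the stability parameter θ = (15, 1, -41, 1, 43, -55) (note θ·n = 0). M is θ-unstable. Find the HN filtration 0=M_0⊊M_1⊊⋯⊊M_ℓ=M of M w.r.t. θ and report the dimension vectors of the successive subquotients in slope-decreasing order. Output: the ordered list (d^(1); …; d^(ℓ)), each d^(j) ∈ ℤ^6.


Via rank(M_{q-1}∘⋯∘M_p): M ≅ I[1,1], I[1,2]^2, I[1,4], I[4,6], I[5,5], I[6,6].
μ_θ-semistable layers: μ^(1)=43; μ^(2)=15; μ^(3)=8; μ^(4)=1; μ^(5)=-11/3; μ^(6)=-25/3; μ^(7)=-55

((0, 0, 0, 0, 1, 0); (1, 0, 0, 0, 0, 0); (2, 2, 0, 0, 0, 0); (0, 0, 0, 1, 0, 0); (0, 0, 0, 1, 1, 1); (1, 1, 1, 0, 0, 0); (0, 0, 0, 0, 0, 1))


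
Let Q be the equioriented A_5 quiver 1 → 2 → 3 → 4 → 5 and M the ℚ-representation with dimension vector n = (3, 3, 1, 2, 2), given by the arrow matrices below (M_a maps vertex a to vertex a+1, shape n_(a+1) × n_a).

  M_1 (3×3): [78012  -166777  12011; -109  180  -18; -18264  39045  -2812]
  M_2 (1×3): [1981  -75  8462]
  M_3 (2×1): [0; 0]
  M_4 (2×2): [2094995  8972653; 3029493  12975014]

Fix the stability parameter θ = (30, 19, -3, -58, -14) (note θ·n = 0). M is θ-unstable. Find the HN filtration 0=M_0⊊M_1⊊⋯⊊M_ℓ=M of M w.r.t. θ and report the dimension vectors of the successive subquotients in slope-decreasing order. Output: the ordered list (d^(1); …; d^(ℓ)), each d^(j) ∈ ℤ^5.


Barcode: M ≅ I[1,2]^2, I[1,3], I[4,5]^2. HN layers by μ_θ (4 steps, strictly decreasing):
  μ^(1)=49/2; μ^(2)=46/3; μ^(3)=-14; μ^(4)=-58

((2, 2, 0, 0, 0); (1, 1, 1, 0, 0); (0, 0, 0, 0, 2); (0, 0, 0, 2, 0))


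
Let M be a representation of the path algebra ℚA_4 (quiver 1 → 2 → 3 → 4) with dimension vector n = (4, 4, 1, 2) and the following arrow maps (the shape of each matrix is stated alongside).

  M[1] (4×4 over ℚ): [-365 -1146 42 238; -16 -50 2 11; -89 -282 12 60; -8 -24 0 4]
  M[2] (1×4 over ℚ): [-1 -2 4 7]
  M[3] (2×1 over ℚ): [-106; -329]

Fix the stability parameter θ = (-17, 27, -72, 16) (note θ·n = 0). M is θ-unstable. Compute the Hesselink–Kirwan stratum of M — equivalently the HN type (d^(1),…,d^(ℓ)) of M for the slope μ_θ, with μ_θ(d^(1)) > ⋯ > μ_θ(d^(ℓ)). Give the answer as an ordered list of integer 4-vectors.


Via rank(M_{q-1}∘⋯∘M_p): M ≅ I[1,1], I[1,2]^2, I[1,4], I[2,2], I[4,4].
μ_θ-semistable layers: μ^(1)=27; μ^(2)=16; μ^(3)=-17; μ^(4)=-62/3

((0, 3, 0, 0); (0, 0, 0, 2); (3, 0, 0, 0); (1, 1, 1, 0))


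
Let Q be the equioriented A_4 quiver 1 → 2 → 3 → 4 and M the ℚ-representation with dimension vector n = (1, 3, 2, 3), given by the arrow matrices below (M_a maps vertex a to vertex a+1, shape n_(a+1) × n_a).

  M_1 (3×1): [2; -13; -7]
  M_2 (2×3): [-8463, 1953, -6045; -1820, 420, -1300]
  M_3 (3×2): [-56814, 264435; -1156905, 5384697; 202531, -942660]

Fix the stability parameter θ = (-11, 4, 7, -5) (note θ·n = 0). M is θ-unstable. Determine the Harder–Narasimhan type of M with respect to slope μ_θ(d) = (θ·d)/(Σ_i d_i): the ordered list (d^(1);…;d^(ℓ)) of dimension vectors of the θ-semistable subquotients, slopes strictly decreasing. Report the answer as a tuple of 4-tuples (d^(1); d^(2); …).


Via rank(M_{q-1}∘⋯∘M_p): M ≅ I[1,2], I[2,2], I[2,4], I[3,4], I[4,4].
μ_θ-semistable layers: μ^(1)=4; μ^(2)=2; μ^(3)=1; μ^(4)=-5; μ^(5)=-11

((0, 2, 0, 0); (0, 1, 1, 1); (0, 0, 1, 1); (0, 0, 0, 1); (1, 0, 0, 0))


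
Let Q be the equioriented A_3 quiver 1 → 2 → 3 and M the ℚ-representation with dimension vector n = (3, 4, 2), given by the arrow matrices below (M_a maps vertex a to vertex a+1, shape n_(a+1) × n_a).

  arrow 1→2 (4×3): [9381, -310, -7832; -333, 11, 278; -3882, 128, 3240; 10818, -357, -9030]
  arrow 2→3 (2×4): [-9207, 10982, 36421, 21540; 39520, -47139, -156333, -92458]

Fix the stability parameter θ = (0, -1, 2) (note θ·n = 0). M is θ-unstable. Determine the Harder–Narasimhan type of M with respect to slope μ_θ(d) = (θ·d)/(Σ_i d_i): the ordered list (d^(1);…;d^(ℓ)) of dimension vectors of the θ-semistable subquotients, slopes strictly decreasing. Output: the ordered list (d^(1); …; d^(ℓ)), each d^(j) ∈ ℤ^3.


Via rank(M_{q-1}∘⋯∘M_p): M ≅ I[1,1], I[1,3]^2, I[2,2]^2.
μ_θ-semistable layers: μ^(1)=2; μ^(2)=0; μ^(3)=-1/2; μ^(4)=-1

((0, 0, 2); (1, 0, 0); (2, 2, 0); (0, 2, 0))


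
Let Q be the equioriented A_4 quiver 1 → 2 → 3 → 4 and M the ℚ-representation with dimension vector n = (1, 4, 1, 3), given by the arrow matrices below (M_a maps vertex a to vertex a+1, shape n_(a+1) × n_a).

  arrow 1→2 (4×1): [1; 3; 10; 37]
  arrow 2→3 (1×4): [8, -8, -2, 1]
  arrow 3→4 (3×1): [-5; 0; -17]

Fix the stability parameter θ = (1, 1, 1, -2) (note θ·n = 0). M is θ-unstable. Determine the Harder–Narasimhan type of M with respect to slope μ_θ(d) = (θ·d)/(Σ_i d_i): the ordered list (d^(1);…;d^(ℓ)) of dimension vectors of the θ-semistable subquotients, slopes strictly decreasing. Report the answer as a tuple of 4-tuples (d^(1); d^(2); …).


Barcode: M ≅ I[1,4], I[2,2]^3, I[4,4]^2. HN layers by μ_θ (3 steps, strictly decreasing):
  μ^(1)=1; μ^(2)=1/4; μ^(3)=-2

((0, 3, 0, 0); (1, 1, 1, 1); (0, 0, 0, 2))


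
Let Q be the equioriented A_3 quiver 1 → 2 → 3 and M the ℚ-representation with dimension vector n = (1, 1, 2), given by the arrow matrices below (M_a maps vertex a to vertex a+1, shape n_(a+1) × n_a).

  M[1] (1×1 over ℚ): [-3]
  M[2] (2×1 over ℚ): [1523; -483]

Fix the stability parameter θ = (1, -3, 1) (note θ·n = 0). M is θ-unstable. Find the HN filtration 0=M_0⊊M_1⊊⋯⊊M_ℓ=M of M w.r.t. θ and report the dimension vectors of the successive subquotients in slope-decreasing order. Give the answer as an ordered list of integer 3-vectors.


Via rank(M_{q-1}∘⋯∘M_p): M ≅ I[1,3], I[3,3].
μ_θ-semistable layers: μ^(1)=1; μ^(2)=-1

((0, 0, 2); (1, 1, 0))


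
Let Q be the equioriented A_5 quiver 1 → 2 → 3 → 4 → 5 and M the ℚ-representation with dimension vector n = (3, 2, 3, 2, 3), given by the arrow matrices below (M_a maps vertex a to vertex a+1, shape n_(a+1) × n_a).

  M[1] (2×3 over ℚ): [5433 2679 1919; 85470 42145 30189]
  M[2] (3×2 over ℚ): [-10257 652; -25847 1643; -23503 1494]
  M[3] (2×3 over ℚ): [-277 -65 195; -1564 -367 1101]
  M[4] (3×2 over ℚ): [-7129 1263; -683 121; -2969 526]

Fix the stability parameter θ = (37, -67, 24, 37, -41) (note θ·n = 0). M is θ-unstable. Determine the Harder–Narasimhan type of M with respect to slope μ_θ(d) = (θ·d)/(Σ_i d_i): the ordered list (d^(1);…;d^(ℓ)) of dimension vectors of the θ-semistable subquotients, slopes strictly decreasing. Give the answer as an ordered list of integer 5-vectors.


Interval decomposition of M: I[1,1], I[1,5]^2, I[3,3], I[5,5].
HN type (ℓ=5): μ^(1)=37; μ^(2)=24; μ^(3)=20/3; μ^(4)=-15; μ^(5)=-41

((1, 0, 0, 0, 0); (0, 0, 1, 0, 0); (0, 0, 2, 2, 2); (2, 2, 0, 0, 0); (0, 0, 0, 0, 1))


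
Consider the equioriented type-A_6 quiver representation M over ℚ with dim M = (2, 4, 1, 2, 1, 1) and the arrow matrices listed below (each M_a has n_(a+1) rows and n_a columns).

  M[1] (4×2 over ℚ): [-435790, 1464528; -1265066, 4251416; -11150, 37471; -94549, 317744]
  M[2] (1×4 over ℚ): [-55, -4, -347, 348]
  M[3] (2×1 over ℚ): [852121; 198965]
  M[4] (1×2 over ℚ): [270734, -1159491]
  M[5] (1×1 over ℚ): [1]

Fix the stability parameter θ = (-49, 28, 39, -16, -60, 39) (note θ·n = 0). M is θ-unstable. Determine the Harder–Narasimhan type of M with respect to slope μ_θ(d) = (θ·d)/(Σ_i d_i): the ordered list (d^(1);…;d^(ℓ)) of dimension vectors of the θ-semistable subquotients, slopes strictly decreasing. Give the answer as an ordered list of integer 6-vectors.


Interval decomposition of M: I[1,2], I[1,6], I[2,2]^2, I[4,4].
HN type (ℓ=5): μ^(1)=39; μ^(2)=28; μ^(3)=-9/4; μ^(4)=-16; μ^(5)=-49

((0, 0, 0, 0, 0, 1); (0, 3, 0, 0, 0, 0); (0, 1, 1, 1, 1, 0); (0, 0, 0, 1, 0, 0); (2, 0, 0, 0, 0, 0))


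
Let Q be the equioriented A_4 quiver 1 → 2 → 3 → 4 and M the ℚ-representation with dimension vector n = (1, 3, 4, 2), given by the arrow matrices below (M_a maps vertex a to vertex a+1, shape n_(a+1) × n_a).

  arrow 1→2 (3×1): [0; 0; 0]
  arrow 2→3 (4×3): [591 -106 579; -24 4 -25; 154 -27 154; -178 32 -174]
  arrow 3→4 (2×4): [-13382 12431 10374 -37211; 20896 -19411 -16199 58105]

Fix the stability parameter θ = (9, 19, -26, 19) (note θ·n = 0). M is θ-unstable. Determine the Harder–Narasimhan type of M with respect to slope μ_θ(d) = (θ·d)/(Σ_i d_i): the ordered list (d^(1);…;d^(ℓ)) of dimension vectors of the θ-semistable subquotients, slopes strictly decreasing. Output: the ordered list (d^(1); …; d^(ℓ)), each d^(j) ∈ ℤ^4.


Barcode: M ≅ I[1,1], I[2,3], I[2,4]^2, I[3,3]. HN layers by μ_θ (4 steps, strictly decreasing):
  μ^(1)=19; μ^(2)=9; μ^(3)=-7/2; μ^(4)=-26

((0, 0, 0, 2); (1, 0, 0, 0); (0, 3, 3, 0); (0, 0, 1, 0))


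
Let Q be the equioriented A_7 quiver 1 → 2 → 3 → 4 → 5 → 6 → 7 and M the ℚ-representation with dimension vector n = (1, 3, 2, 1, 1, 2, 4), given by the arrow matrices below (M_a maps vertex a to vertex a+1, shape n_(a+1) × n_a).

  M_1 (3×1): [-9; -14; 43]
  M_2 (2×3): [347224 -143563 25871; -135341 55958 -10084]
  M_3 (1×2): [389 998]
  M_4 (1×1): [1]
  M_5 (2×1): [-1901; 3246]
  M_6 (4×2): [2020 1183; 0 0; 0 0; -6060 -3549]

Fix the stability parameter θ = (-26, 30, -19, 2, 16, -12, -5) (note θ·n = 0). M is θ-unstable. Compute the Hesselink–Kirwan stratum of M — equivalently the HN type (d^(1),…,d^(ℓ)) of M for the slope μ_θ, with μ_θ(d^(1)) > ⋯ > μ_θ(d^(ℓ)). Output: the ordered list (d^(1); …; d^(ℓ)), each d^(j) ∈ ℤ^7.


Via rank(M_{q-1}∘⋯∘M_p): M ≅ I[1,7], I[2,2], I[2,3], I[6,6], I[7,7]^3.
μ_θ-semistable layers: μ^(1)=30; μ^(2)=11/2; μ^(3)=2; μ^(4)=-5; μ^(5)=-12; μ^(6)=-26

((0, 1, 0, 0, 0, 0, 0); (0, 1, 1, 0, 0, 0, 0); (0, 1, 1, 1, 1, 1, 1); (0, 0, 0, 0, 0, 0, 3); (0, 0, 0, 0, 0, 1, 0); (1, 0, 0, 0, 0, 0, 0))


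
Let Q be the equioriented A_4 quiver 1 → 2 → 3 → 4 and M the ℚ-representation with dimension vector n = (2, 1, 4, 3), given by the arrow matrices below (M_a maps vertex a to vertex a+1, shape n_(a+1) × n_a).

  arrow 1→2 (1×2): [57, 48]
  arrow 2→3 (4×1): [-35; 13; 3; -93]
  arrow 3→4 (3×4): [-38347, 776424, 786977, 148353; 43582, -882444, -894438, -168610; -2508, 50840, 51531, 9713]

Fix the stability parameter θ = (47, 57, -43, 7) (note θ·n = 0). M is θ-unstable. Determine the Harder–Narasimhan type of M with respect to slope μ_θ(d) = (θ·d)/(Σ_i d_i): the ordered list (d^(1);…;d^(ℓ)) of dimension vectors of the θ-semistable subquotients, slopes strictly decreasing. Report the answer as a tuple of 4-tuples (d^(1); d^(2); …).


Barcode: M ≅ I[1,1], I[1,4], I[3,3], I[3,4]^2. HN layers by μ_θ (4 steps, strictly decreasing):
  μ^(1)=47; μ^(2)=17; μ^(3)=7; μ^(4)=-43

((1, 0, 0, 0); (1, 1, 1, 1); (0, 0, 0, 2); (0, 0, 3, 0))


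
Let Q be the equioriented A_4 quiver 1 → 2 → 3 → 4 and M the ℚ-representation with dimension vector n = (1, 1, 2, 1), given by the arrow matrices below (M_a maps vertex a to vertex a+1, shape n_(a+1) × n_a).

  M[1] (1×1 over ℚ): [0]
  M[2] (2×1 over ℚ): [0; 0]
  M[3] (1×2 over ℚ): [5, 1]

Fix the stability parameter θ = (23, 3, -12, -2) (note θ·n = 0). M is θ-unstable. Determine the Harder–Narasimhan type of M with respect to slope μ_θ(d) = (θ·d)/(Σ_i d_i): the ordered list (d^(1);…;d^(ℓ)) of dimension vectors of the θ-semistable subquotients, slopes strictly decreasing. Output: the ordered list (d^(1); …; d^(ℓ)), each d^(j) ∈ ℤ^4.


Interval decomposition of M: I[1,1], I[2,2], I[3,3], I[3,4].
HN type (ℓ=4): μ^(1)=23; μ^(2)=3; μ^(3)=-2; μ^(4)=-12

((1, 0, 0, 0); (0, 1, 0, 0); (0, 0, 0, 1); (0, 0, 2, 0))


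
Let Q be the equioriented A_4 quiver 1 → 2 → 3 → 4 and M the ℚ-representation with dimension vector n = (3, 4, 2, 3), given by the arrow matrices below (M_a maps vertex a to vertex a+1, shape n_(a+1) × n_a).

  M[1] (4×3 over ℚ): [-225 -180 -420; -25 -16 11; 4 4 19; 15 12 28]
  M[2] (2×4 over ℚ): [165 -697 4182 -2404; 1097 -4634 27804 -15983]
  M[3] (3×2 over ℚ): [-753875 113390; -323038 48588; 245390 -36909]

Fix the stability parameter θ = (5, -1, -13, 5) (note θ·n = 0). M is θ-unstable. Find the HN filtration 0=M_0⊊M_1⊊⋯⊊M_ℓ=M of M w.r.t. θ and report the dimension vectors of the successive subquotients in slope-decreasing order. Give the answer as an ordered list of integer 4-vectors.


Via rank(M_{q-1}∘⋯∘M_p): M ≅ I[1,1], I[1,2], I[1,4], I[2,2], I[2,4], I[4,4].
μ_θ-semistable layers: μ^(1)=5; μ^(2)=2; μ^(3)=-1; μ^(4)=-3; μ^(5)=-7

((1, 0, 0, 3); (1, 1, 0, 0); (0, 1, 0, 0); (1, 1, 1, 0); (0, 1, 1, 0))


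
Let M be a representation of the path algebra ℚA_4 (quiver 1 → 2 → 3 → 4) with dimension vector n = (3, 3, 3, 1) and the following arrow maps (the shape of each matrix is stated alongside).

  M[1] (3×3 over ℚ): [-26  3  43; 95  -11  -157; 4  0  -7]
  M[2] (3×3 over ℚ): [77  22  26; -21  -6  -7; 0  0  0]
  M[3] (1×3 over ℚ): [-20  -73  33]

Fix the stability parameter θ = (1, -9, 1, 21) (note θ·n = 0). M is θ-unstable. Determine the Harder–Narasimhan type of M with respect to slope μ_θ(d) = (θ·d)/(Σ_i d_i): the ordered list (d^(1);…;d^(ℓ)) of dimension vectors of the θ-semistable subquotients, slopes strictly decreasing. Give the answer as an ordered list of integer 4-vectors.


Interval decomposition of M: I[1,2], I[1,3], I[1,4], I[3,3].
HN type (ℓ=3): μ^(1)=21; μ^(2)=1; μ^(3)=-4

((0, 0, 0, 1); (0, 0, 3, 0); (3, 3, 0, 0))


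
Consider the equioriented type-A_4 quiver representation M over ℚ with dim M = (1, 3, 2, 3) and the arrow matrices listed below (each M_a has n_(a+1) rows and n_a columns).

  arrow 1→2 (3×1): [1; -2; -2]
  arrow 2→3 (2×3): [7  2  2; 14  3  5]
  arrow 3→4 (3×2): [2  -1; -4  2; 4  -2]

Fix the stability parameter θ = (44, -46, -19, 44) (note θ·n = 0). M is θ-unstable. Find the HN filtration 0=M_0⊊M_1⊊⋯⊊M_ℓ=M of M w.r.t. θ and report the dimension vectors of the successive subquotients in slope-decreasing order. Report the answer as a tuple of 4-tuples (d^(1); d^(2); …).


Interval decomposition of M: I[1,3], I[2,2], I[2,4], I[4,4]^2.
HN type (ℓ=4): μ^(1)=44; μ^(2)=-7; μ^(3)=-19; μ^(4)=-46

((0, 0, 0, 3); (1, 1, 1, 0); (0, 0, 1, 0); (0, 2, 0, 0))


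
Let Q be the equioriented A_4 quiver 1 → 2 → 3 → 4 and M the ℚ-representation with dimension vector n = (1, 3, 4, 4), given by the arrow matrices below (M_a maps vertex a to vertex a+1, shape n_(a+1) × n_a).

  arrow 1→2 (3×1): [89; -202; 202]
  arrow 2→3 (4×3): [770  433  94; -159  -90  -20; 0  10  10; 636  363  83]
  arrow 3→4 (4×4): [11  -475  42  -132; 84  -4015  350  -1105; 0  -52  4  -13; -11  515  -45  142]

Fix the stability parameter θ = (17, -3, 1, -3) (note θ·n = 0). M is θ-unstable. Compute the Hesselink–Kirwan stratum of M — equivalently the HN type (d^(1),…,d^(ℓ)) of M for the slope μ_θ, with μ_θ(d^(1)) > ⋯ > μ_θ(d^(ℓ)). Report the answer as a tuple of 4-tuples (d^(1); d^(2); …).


Barcode: M ≅ I[1,4], I[2,4]^2, I[3,4]. HN layers by μ_θ (3 steps, strictly decreasing):
  μ^(1)=3; μ^(2)=-1; μ^(3)=-3

((1, 1, 1, 1); (0, 0, 3, 3); (0, 2, 0, 0))


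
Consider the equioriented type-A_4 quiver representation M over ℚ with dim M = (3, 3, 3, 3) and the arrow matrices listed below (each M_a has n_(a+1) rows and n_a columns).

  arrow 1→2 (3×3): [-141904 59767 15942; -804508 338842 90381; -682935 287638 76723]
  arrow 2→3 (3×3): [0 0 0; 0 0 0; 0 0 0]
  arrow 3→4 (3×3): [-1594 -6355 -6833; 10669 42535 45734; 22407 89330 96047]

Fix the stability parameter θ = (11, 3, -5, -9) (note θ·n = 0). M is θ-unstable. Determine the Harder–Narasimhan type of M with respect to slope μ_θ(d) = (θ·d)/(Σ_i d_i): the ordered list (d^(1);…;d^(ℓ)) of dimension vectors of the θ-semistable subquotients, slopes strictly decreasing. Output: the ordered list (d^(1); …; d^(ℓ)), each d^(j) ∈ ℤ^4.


Barcode: M ≅ I[1,2]^3, I[3,3], I[3,4]^2, I[4,4]. HN layers by μ_θ (4 steps, strictly decreasing):
  μ^(1)=7; μ^(2)=-5; μ^(3)=-7; μ^(4)=-9

((3, 3, 0, 0); (0, 0, 1, 0); (0, 0, 2, 2); (0, 0, 0, 1))


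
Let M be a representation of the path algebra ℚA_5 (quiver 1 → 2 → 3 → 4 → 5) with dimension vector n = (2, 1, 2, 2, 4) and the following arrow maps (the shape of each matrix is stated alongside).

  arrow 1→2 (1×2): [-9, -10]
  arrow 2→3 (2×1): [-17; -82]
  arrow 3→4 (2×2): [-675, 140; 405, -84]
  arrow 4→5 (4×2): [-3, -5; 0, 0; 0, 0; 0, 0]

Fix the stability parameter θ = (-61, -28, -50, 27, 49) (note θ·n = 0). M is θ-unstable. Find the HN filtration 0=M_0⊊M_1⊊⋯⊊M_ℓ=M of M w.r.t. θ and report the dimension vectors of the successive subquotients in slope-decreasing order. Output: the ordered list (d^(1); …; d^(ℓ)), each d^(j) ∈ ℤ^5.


Via rank(M_{q-1}∘⋯∘M_p): M ≅ I[1,1], I[1,4], I[3,3], I[4,5], I[5,5]^3.
μ_θ-semistable layers: μ^(1)=49; μ^(2)=27; μ^(3)=-39; μ^(4)=-50; μ^(5)=-61

((0, 0, 0, 0, 4); (0, 0, 0, 2, 0); (0, 1, 1, 0, 0); (0, 0, 1, 0, 0); (2, 0, 0, 0, 0))


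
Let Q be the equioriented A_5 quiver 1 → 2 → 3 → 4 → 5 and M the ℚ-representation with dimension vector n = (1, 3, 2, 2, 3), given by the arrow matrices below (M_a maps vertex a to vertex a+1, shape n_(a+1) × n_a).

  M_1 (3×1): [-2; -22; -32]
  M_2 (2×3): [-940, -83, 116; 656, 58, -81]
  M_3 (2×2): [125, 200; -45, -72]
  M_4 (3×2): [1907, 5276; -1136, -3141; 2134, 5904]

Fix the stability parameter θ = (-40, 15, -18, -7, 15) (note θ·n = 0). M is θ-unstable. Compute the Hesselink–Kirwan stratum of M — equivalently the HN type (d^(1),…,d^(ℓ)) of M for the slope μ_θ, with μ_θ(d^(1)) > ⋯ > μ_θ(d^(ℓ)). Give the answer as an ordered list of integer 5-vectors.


Via rank(M_{q-1}∘⋯∘M_p): M ≅ I[1,5], I[2,2], I[2,3], I[4,5], I[5,5].
μ_θ-semistable layers: μ^(1)=15; μ^(2)=-3/2; μ^(3)=-10/3; μ^(4)=-7; μ^(5)=-40

((0, 1, 0, 0, 3); (0, 1, 1, 0, 0); (0, 1, 1, 1, 0); (0, 0, 0, 1, 0); (1, 0, 0, 0, 0))


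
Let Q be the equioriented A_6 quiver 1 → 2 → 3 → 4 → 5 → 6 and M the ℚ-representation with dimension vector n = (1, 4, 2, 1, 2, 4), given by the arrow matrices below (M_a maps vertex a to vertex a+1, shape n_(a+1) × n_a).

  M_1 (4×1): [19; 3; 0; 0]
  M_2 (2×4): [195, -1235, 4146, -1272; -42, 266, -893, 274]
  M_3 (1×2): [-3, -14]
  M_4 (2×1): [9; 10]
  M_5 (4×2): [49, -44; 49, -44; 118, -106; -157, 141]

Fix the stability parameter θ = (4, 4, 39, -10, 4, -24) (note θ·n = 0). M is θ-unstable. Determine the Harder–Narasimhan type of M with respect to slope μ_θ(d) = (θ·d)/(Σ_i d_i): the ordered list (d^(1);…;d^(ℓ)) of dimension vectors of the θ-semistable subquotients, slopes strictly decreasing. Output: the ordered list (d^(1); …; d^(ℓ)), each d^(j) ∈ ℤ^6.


Interval decomposition of M: I[1,2], I[2,2], I[2,3], I[2,6], I[5,6], I[6,6]^2.
HN type (ℓ=5): μ^(1)=39; μ^(2)=4; μ^(3)=13/5; μ^(4)=-10; μ^(5)=-24

((0, 0, 1, 0, 0, 0); (1, 3, 0, 0, 0, 0); (0, 1, 1, 1, 1, 1); (0, 0, 0, 0, 1, 1); (0, 0, 0, 0, 0, 2))


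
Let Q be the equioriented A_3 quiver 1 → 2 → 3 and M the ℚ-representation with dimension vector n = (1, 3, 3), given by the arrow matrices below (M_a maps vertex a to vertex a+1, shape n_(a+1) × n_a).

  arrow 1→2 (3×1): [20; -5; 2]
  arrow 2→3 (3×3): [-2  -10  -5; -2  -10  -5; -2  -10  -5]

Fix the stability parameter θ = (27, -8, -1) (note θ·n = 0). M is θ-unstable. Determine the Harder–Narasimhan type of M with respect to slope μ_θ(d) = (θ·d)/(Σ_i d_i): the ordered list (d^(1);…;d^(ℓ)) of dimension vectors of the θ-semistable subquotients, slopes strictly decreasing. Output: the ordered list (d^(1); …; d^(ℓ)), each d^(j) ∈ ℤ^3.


Via rank(M_{q-1}∘⋯∘M_p): M ≅ I[1,2], I[2,2], I[2,3], I[3,3]^2.
μ_θ-semistable layers: μ^(1)=19/2; μ^(2)=-1; μ^(3)=-8

((1, 1, 0); (0, 0, 3); (0, 2, 0))


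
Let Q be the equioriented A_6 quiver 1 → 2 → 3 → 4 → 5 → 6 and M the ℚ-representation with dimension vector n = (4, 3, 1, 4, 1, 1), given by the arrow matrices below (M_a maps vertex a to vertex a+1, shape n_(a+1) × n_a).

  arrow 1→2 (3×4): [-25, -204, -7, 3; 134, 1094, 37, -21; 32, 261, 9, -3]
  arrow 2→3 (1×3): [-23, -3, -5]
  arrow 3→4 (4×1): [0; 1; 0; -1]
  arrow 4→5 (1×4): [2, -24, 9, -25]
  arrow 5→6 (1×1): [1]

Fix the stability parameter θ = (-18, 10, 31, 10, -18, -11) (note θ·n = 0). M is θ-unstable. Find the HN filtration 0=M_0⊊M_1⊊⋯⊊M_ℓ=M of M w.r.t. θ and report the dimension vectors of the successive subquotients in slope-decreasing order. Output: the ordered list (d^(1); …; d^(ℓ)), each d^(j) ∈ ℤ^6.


Barcode: M ≅ I[1,1], I[1,2]^2, I[1,6], I[4,4]^3. HN layers by μ_θ (3 steps, strictly decreasing):
  μ^(1)=10; μ^(2)=22/5; μ^(3)=-18

((0, 2, 0, 3, 0, 0); (0, 1, 1, 1, 1, 1); (4, 0, 0, 0, 0, 0))


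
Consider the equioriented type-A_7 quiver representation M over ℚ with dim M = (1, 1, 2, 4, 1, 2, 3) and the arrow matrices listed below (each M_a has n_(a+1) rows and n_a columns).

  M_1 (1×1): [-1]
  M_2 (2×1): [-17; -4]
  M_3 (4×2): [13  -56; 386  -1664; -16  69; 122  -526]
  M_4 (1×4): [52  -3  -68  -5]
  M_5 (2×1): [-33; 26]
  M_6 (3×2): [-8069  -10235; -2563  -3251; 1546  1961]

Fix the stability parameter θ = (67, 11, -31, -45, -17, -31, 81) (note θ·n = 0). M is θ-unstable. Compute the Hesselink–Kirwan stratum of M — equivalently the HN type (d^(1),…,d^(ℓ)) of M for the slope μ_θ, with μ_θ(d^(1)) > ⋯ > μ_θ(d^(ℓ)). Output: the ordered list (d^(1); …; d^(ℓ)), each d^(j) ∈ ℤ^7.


Barcode: M ≅ I[1,7], I[3,4], I[4,4]^2, I[6,7], I[7,7]. HN layers by μ_θ (5 steps, strictly decreasing):
  μ^(1)=81; μ^(2)=-23/3; μ^(3)=-31; μ^(4)=-38; μ^(5)=-45

((0, 0, 0, 0, 0, 0, 3); (1, 1, 1, 1, 1, 1, 0); (0, 0, 0, 0, 0, 1, 0); (0, 0, 1, 1, 0, 0, 0); (0, 0, 0, 2, 0, 0, 0))


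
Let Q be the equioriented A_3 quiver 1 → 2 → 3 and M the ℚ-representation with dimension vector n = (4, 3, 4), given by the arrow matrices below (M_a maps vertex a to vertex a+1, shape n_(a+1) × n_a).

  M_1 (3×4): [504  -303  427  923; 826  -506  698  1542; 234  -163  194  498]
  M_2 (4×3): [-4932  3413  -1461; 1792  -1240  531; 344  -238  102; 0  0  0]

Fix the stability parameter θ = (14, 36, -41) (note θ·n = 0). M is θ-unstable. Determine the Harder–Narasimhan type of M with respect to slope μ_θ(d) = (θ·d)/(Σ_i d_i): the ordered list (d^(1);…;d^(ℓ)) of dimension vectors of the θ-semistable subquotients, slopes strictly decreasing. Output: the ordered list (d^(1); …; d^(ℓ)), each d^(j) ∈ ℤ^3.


Via rank(M_{q-1}∘⋯∘M_p): M ≅ I[1,1], I[1,2], I[1,3]^2, I[3,3]^2.
μ_θ-semistable layers: μ^(1)=36; μ^(2)=14; μ^(3)=3; μ^(4)=-41

((0, 1, 0); (2, 0, 0); (2, 2, 2); (0, 0, 2))


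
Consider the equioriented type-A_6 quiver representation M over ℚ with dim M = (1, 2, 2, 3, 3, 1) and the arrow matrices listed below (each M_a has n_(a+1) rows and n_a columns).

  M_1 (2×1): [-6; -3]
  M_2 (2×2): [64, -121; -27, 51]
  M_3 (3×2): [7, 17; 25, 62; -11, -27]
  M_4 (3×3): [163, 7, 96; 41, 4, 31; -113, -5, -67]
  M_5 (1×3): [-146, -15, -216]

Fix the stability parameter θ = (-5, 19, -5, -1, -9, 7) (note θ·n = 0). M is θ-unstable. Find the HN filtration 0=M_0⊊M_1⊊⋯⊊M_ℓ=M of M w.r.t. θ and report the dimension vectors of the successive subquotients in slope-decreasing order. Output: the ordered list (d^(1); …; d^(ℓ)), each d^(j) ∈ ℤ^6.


Via rank(M_{q-1}∘⋯∘M_p): M ≅ I[1,6], I[2,5], I[4,5].
μ_θ-semistable layers: μ^(1)=7; μ^(2)=1; μ^(3)=-5

((0, 0, 0, 0, 0, 1); (0, 2, 2, 2, 2, 0); (1, 0, 0, 1, 1, 0))


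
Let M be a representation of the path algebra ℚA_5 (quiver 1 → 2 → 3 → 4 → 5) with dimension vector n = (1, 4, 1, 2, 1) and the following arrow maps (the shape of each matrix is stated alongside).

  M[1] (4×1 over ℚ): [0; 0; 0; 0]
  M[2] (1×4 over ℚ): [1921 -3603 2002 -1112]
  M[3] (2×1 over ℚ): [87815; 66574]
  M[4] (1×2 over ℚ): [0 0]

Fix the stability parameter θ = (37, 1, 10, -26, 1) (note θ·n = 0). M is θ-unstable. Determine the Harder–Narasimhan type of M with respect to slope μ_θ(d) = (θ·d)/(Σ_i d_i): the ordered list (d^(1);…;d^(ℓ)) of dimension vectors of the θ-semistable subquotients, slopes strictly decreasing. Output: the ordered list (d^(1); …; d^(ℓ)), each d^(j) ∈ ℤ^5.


Barcode: M ≅ I[1,1], I[2,2]^3, I[2,4], I[4,4], I[5,5]. HN layers by μ_θ (4 steps, strictly decreasing):
  μ^(1)=37; μ^(2)=1; μ^(3)=-5; μ^(4)=-26

((1, 0, 0, 0, 0); (0, 3, 0, 0, 1); (0, 1, 1, 1, 0); (0, 0, 0, 1, 0))


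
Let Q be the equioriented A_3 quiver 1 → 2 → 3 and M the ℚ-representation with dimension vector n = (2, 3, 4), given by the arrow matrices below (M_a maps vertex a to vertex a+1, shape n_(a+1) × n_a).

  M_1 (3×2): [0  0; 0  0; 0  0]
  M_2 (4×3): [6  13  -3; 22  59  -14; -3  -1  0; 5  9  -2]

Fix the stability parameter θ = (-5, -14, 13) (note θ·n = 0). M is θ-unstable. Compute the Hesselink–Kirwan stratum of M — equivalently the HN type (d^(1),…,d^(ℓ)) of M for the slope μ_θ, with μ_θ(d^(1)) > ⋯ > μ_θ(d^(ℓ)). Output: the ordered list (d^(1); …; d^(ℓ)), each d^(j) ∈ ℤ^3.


Interval decomposition of M: I[1,1]^2, I[2,3]^3, I[3,3].
HN type (ℓ=3): μ^(1)=13; μ^(2)=-5; μ^(3)=-14

((0, 0, 4); (2, 0, 0); (0, 3, 0))
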